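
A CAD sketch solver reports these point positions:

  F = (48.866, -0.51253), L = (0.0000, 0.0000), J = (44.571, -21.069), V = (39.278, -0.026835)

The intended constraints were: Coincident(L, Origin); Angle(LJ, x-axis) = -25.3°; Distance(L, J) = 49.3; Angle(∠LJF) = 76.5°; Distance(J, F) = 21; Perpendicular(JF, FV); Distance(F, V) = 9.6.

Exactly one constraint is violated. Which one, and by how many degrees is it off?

Perpendicular(JF, FV) — off by 8.90°.

L = (0.00, 0.00) ✓; LJ at -25.30° ✓; |LJ| = 49.30 ✓; ∠LJF = 76.50° ✓; |JF| = 21.00 ✓; ∠(JF, FV) = 98.90° ✗; |FV| = 9.600 ✓.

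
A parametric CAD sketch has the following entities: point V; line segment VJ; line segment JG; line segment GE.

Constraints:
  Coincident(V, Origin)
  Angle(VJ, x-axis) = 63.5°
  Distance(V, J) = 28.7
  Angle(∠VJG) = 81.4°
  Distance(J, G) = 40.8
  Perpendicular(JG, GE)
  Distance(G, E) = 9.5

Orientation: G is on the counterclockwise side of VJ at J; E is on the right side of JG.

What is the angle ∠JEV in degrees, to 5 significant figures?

32.947°

∠VJG = 81.4°, so JG runs at 63.5° + (180° − 81.4°) = 162.10° from the x-axis; with |JG| = 40.8, G = J + 40.8·(cos 162.10°, sin 162.10°) = (-26.019, 38.225). The perpendicularity gives GE at right angles to JG; with |GE| = 9.5 on the right of JG, E = G + 9.5·(0.30736, 0.95159) = (-23.099, 47.265). Then cos ∠JEV = EJ·EV / (|EJ||EV|), giving 32.947°.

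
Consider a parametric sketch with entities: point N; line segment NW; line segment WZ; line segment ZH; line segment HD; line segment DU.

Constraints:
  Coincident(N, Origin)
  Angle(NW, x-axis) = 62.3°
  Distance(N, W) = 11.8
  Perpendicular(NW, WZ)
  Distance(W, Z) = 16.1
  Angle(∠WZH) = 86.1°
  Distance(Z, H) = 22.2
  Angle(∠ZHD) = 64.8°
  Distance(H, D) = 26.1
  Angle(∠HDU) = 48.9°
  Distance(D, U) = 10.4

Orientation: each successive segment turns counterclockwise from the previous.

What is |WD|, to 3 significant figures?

12.5

∠WZH = 86.1° gives ZH at -114° from the x-axis; with |ZH| = 22.2, H = (-17.7, -2.38). ∠ZHD = 64.8° gives HD at 1.40° from the x-axis; with |HD| = 26.1, D = (8.36, -1.74). Then |WD| = |D − W| = 12.5.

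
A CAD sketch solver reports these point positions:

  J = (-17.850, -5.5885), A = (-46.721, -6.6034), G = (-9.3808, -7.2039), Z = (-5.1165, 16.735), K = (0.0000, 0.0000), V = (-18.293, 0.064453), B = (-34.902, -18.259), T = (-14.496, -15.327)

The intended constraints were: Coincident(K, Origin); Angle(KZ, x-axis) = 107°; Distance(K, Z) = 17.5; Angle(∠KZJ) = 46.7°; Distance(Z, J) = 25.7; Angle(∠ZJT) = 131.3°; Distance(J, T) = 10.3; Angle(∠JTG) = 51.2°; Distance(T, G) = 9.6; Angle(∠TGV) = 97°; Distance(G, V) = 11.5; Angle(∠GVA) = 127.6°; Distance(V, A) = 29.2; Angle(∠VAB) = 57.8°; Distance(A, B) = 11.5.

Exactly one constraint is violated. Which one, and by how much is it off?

Distance(A, B) = 11.5 — off by 5.10.

K = (0.00, 0.00) ✓; KZ at 107.0° ✓; |KZ| = 17.50 ✓; ∠KZJ = 46.70° ✓; |ZJ| = 25.70 ✓; ∠ZJT = 131.3° ✓; |JT| = 10.30 ✓; ∠JTG = 51.20° ✓; |TG| = 9.599 ✓; ∠TGV = 97.00° ✓; |GV| = 11.50 ✓; ∠GVA = 127.6° ✓; |VA| = 29.20 ✓; ∠VAB = 57.80° ✓; |AB| = 16.60 ✗.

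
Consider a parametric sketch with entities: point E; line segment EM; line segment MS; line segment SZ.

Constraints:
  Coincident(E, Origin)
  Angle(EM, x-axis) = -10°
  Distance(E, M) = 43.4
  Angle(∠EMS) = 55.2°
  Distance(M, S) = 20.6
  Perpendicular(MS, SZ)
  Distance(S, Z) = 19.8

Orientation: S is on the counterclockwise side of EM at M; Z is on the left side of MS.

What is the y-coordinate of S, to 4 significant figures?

11.16

E is at the origin; EM runs at -10.0° with length 43.4, so M = 43.4·(cos -10.0°, sin -10.0°) = (42.74, -7.536). ∠EMS = 55.2°, so MS runs at -10.0° + (180° − 55.2°) = 114.8° from the x-axis; with |MS| = 20.6, S = M + 20.6·(cos 114.8°, sin 114.8°) = (34.10, 11.16). So S.y = 11.16.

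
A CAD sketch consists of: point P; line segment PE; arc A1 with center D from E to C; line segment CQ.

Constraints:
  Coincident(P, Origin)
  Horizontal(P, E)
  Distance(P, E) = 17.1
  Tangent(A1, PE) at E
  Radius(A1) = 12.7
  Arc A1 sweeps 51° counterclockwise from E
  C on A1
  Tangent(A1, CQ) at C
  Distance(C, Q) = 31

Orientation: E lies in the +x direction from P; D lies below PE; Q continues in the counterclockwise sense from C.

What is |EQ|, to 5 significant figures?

41.140

P is at the origin; PE is horizontal with |PE| = 17.1 and E on the +x side, so E = (17.100, 0.0000). The tangent condition forces DE to be normal to PE, so D = E + (0, -12.7) = (17.100, -12.700). On A1, E sits at bearing 90° from D; a 51° counterclockwise sweep puts C at bearing 141°, so C = D + 12.7·(cos 141°, sin 141°) = (7.2302, -4.7076). The tangent condition forces DC to be normal to CQ, so CQ runs along (−sin 141°, cos 141°); with |CQ| = 31.0, Q = (-12.279, -28.799). Then |EQ| = |Q − E| = 41.140.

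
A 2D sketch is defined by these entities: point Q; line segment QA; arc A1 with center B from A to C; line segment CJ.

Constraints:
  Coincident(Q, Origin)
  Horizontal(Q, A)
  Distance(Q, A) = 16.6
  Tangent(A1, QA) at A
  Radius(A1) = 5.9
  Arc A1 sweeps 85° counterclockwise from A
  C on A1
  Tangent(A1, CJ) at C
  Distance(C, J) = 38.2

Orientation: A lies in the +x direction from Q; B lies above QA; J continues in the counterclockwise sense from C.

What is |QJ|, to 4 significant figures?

50.53

Q is at the origin; QA is horizontal with |QA| = 16.6 and A on the +x side, so A = (16.60, 0.000). The tangent condition forces BA to be normal to QA, so B = A + (0, 5.9) = (16.60, 5.900). On A1, A sits at bearing -90° from B; an 85° counterclockwise sweep puts C at bearing -5°, so C = B + 5.9·(cos -5°, sin -5°) = (22.48, 5.386). The tangent condition forces BC to be normal to CJ, so CJ runs along (−sin -5°, cos -5°); with |CJ| = 38.2, J = (25.81, 43.44). Then |QJ| = |J − Q| = 50.53.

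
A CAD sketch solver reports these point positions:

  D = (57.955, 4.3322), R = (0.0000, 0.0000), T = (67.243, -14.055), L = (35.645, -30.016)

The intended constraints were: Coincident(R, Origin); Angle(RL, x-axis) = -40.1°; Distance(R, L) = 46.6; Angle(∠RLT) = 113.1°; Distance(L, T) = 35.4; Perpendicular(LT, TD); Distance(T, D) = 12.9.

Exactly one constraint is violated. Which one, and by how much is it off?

Distance(T, D) = 12.9 — off by 7.70.

R = (0.00, 0.00) ✓; RL at -40.10° ✓; |RL| = 46.60 ✓; ∠RLT = 113.1° ✓; |LT| = 35.40 ✓; ∠(LT, TD) = 90.00° ✓; |TD| = 20.60 ✗.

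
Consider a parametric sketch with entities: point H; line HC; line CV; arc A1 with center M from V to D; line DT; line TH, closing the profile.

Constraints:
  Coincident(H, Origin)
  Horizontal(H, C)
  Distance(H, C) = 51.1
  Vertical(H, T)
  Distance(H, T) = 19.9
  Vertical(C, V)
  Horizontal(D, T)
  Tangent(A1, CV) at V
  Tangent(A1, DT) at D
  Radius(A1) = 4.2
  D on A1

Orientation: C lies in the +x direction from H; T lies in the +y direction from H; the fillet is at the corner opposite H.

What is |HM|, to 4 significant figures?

49.46

H and T share the same x with |HT| = 19.9 and T on the +y side, so T = (0.000, 19.90). The virtual corner opposite H is at (51.10, 19.90). Tangency of A1 to CV means the radius MV is perpendicular to CV and the tangent condition forces MD to be normal to DT, with radius 4.2, so the center M sits 4.2 in from both sides at M = (46.90, 15.70). Then |HM| = |M − H| = 49.46.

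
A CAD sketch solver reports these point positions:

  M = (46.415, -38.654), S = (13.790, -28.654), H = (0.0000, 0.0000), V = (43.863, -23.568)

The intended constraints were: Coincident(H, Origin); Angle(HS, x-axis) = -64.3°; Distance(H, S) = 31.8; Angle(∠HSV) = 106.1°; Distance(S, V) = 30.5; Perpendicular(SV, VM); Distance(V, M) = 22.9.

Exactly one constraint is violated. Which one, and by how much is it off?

Distance(V, M) = 22.9 — off by 7.60.

H = (0.00, 0.00) ✓; HS at -64.30° ✓; |HS| = 31.80 ✓; ∠HSV = 106.1° ✓; |SV| = 30.50 ✓; ∠(SV, VM) = 90.00° ✓; |VM| = 15.30 ✗.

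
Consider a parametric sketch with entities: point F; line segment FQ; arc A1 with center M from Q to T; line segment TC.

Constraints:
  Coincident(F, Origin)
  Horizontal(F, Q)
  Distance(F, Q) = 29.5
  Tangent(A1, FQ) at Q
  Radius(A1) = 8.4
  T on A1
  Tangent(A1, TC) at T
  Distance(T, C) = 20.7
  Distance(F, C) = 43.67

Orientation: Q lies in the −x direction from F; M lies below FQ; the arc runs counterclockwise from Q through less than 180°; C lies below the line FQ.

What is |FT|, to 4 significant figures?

39.07

F is at the origin; F and Q share the same y with |FQ| = 29.5 and Q on the −x side, so Q = (-29.50, 0.000). Since A1 is tangent to FQ there, MQ ⟂ FQ, so M = Q + (0, -8.4) = (-29.50, -8.400). Since MT ⟂ TC (tangency), |MC| = √(8.4² + 20.7²) = 22.34 regardless of where T sits on A1. So C lies on both circle(F, 43.67) and circle(M, 22.34); the below-FQ intersection is C = (-31.07, -30.68). T is the foot of the tangent from C: T = (-37.49, -11.00).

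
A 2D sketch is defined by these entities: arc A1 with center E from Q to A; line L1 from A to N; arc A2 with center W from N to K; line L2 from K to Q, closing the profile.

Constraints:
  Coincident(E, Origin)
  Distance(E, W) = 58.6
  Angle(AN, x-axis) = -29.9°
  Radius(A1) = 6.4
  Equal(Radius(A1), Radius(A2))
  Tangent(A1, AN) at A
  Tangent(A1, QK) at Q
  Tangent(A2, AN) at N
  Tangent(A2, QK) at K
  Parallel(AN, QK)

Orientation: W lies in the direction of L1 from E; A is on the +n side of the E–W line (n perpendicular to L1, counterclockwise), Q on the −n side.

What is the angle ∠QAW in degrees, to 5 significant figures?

83.767°

The slot axis is L1's direction at -29.9°, so u = (cos -29.9°, sin -29.9°) = (0.86690, -0.49849) and n = (−sin -29.9°, cos -29.9°) = (0.49849, 0.86690). E is at the origin and W lies 58.6 along u from E, so W = 58.6·u = (50.800, -29.211). Tangency of A1 to both parallel lines with radius 6.4 puts A and Q at E ± 6.4·n: A = (3.1903, 5.5481), Q = (-3.1903, -5.5481). Then cos ∠QAW = AQ·AW / (|AQ||AW|), giving 83.767°.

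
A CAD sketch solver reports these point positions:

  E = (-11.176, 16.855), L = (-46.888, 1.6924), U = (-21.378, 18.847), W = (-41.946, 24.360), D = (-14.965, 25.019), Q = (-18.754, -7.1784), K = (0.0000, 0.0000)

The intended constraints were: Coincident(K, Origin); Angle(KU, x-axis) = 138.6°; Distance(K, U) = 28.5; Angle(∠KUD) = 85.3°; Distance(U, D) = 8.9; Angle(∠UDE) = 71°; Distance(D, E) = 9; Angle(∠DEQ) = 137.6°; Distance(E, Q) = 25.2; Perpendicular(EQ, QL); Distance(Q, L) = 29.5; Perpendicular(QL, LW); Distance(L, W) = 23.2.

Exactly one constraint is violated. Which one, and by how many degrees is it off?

Perpendicular(QL, LW) — off by 5.20°.

K = (0.00, 0.00) ✓; KU at 138.6° ✓; |KU| = 28.50 ✓; ∠KUD = 85.30° ✓; |UD| = 8.901 ✓; ∠UDE = 70.99° ✓; |DE| = 9.000 ✓; ∠DEQ = 137.6° ✓; |EQ| = 25.20 ✓; ∠(EQ, QL) = 90.00° ✓; |QL| = 29.50 ✓; ∠(QL, LW) = 84.80° ✗; |LW| = 23.20 ✓.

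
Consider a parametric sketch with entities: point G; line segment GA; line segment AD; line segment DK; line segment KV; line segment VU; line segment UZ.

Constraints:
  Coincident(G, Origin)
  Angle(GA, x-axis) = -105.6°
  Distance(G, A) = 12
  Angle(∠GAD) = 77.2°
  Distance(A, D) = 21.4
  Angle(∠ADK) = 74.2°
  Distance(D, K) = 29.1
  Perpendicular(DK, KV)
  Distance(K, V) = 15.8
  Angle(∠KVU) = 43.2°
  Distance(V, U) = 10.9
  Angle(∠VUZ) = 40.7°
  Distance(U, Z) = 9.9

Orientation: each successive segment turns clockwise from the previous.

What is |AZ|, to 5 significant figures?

28.191

G is at the origin; GA runs at -105.6° with length 12.0, so A = (-3.2270, -11.558). ∠GAD = 77.2° gives AD at 151.60° from the x-axis; with |AD| = 21.4, D = (-22.052, -1.3796). ∠ADK = 74.2° gives DK at 45.800° from the x-axis; with |DK| = 29.1, K = (-1.7640, 19.483). DK is perpendicular to KV, so KV runs at -44.200°; with |KV| = 15.8, V = (9.5632, 8.4673). ∠KVU = 43.2° gives VU at 179.00° from the x-axis; with |VU| = 10.9, U = (-1.3352, 8.6575). ∠VUZ = 40.7° gives UZ at 39.700° from the x-axis; with |UZ| = 9.9, Z = (6.2819, 14.981). Then |AZ| = |Z − A| = 28.191.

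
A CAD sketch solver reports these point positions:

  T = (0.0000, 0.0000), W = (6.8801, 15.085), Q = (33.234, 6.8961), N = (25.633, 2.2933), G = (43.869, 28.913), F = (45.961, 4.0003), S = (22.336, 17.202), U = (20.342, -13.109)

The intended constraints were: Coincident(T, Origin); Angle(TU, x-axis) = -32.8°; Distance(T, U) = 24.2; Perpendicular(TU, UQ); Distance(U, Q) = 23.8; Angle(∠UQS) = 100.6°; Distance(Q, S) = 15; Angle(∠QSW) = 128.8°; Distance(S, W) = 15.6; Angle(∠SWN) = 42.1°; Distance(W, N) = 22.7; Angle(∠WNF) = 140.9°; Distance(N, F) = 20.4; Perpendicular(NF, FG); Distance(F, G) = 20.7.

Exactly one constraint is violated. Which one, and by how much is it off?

Distance(F, G) = 20.7 — off by 4.30.

T = (0.00, 0.00) ✓; TU at -32.80° ✓; |TU| = 24.20 ✓; ∠(TU, UQ) = 90.00° ✓; |UQ| = 23.80 ✓; ∠UQS = 100.6° ✓; |QS| = 15.00 ✓; ∠QSW = 128.8° ✓; |SW| = 15.60 ✓; ∠SWN = 42.10° ✓; |WN| = 22.70 ✓; ∠WNF = 140.9° ✓; |NF| = 20.40 ✓; ∠(NF, FG) = 90.00° ✓; |FG| = 25.00 ✗.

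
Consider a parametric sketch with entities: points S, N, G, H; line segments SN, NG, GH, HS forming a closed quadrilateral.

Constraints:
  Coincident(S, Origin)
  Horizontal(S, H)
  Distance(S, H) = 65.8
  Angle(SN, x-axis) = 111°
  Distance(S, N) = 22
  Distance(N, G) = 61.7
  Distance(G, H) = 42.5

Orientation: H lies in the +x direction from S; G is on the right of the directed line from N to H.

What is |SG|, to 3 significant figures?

41.7

Checks: |NG| = 61.70 ✓; |GH| = 42.50 ✓.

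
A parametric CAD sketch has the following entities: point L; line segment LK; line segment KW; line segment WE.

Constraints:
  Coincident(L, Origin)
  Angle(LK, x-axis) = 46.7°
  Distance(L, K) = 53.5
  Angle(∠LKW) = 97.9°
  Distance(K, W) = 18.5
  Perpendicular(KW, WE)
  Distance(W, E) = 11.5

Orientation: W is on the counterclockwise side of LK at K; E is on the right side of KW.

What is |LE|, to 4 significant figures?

69.48

∠LKW = 97.9°, so KW runs at 46.7° + (180° − 97.9°) = 128.8° from the x-axis; with |KW| = 18.5, W = K + 18.5·(cos 128.8°, sin 128.8°) = (25.10, 53.35). KW is perpendicular to WE; with |WE| = 11.5 on the right of KW, E = W + 11.5·(0.7793, 0.6266) = (34.06, 60.56). Then |LE| = |E − L| = 69.48.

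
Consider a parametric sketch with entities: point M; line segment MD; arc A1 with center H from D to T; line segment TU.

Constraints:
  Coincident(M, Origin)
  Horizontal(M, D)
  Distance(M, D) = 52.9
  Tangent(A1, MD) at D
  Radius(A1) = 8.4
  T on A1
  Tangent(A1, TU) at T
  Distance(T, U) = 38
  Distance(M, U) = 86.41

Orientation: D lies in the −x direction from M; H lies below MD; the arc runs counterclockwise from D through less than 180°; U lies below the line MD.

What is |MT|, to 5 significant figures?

60.618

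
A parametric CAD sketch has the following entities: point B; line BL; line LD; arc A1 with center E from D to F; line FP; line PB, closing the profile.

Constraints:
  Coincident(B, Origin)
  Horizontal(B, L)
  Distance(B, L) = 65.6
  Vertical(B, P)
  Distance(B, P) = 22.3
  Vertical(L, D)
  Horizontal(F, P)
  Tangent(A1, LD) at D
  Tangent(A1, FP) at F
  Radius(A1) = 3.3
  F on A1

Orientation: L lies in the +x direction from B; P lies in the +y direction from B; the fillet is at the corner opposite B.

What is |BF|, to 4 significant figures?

66.17

B is at the origin; BL is horizontal with |BL| = 65.6 and L on the +x side, so L = (65.60, 0.000). BP is vertical with |BP| = 22.3 and P on the +y side, so P = (0.000, 22.30). The virtual corner opposite B is at (65.60, 22.30). Tangency of A1 to LD means the radius ED is perpendicular to LD and since A1 is tangent to FP there, EF ⟂ FP, with radius 3.3, so the center E sits 3.3 in from both sides at E = (62.30, 19.00). That places the tangent points at D = (65.60, 19.00) on LD and F = (62.30, 22.30) on FP. Then |BF| = |F − B| = 66.17.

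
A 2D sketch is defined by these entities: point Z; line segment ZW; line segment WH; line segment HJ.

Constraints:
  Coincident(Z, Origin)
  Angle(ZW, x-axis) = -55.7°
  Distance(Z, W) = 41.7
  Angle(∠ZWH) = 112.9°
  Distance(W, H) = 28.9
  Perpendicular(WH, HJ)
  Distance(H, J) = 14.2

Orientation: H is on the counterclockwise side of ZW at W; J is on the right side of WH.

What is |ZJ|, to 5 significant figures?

69.315

∠ZWH = 112.9°, so WH runs at -55.7° + (180° − 112.9°) = 11.400° from the x-axis; with |WH| = 28.9, H = W + 28.9·(cos 11.400°, sin 11.400°) = (51.829, -28.736). WH is perpendicular to HJ; with |HJ| = 14.2 on the right of WH, J = H + 14.2·(0.19766, -0.98027) = (54.636, -42.656). Then |ZJ| = |J − Z| = 69.315.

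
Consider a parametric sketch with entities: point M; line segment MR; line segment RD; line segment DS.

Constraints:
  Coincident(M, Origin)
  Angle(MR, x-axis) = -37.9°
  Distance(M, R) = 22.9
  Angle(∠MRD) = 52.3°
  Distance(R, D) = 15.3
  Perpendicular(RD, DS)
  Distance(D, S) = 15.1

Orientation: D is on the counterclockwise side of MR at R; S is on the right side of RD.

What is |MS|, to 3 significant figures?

33.2

∠MRD = 52.3°, so RD runs at -37.9° + (180° − 52.3°) = 89.8° from the x-axis; with |RD| = 15.3, D = R + 15.3·(cos 89.8°, sin 89.8°) = (18.1, 1.23). The perpendicularity gives DS at right angles to RD; with |DS| = 15.1 on the right of RD, S = D + 15.1·(1.00, -0.00349) = (33.2, 1.18). Then |MS| = |S − M| = 33.2.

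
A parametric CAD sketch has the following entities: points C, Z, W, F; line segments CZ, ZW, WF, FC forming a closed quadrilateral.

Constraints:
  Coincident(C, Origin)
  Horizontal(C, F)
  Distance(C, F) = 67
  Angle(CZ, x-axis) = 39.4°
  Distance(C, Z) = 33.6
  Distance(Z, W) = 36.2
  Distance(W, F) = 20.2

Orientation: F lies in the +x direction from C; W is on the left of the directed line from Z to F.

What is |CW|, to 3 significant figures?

65.1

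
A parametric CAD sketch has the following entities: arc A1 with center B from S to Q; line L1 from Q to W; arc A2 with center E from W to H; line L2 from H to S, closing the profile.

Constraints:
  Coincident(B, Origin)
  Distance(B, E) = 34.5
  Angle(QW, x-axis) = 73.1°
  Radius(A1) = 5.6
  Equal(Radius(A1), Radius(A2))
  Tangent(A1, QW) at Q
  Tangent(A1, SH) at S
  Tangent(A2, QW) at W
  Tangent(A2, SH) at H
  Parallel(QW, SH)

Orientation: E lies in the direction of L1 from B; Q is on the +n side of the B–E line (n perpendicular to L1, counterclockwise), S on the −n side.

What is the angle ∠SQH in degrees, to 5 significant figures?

72.015°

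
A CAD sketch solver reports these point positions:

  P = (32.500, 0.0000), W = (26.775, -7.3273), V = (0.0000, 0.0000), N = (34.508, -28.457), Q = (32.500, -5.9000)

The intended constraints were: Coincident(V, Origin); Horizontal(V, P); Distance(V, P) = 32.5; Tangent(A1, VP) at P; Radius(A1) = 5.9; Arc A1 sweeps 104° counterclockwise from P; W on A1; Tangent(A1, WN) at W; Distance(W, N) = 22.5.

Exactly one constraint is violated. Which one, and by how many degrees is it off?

Tangent(A1, WN) at W — off by 6.10°.

V = (0.00, 0.00) ✓; V.y = 0.00, P.y = 0.00 ✓; |VP| = 32.50 ✓; ∠(QP, PV) = 90.00° ✓; |QP| = 5.900 ✓; bearing(Q→W) − bearing(Q→P) = 104.0° ✓; |QW| = 5.900 ✓; ∠(QW, WN) = 83.90° ✗; |WN| = 22.50 ✓.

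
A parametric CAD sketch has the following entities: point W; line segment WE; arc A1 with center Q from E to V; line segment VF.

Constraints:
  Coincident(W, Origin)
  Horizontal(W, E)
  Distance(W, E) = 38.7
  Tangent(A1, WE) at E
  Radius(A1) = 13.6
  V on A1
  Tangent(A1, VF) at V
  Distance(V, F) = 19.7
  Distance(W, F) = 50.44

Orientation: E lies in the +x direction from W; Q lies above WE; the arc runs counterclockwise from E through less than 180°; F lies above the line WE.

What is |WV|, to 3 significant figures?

53.6

Checks: |QV| = 13.60 ✓; ∠(QV, VF) = 90.00° ✓; |VF| = 19.70 ✓; |WF| = 50.44 ✓.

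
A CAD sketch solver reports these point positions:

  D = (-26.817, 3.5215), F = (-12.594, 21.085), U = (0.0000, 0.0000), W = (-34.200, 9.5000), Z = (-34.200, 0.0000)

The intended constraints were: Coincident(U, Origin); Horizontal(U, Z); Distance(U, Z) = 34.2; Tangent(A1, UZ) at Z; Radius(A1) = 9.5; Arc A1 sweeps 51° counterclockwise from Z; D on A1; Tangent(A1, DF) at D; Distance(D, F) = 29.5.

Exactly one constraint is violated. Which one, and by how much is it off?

Distance(D, F) = 29.5 — off by 6.90.

U = (0.00, 0.00) ✓; U.y = 0.00, Z.y = 0.00 ✓; |UZ| = 34.20 ✓; ∠(WZ, ZU) = 90.00° ✓; |WZ| = 9.500 ✓; bearing(W→D) − bearing(W→Z) = 51.00° ✓; |WD| = 9.500 ✓; ∠(WD, DF) = 90.00° ✓; |DF| = 22.60 ✗.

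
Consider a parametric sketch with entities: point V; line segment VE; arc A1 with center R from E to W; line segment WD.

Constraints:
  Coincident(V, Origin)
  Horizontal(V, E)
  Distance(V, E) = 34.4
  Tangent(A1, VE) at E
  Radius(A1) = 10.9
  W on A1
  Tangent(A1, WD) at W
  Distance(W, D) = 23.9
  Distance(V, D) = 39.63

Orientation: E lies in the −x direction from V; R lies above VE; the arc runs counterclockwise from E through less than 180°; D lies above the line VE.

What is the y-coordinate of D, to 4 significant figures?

33.55

Checks: |VE| = 34.40 ✓; |RW| = 10.90 ✓; ∠(RW, WD) = 90.00° ✓; |WD| = 23.90 ✓; |VD| = 39.63 ✓.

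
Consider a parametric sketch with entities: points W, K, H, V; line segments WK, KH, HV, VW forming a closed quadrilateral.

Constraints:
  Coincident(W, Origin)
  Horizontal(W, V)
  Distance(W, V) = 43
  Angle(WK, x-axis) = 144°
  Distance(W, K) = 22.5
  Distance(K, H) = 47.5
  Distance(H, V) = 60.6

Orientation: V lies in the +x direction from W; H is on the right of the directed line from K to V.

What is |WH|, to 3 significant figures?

34.0

W is at the origin; W and V share the same y with |WV| = 43.0 and V in +x, so V = (43.0, 0). WK runs at 144.0° with |WK| = 22.5, so K = (-18.2, 13.2). H is determined by |KH| = 47.5 and |HV| = 60.6 together: it lies at the intersection of circle(K, 47.5) and circle(V, 60.6). With |KV| = 62.6, the foot of the radical line on KV is 20.0 from K and the perpendicular offset is √(47.5² − 20.0²) = 43.1. Taking the right-of-KV solution: H = (-7.75, -33.1).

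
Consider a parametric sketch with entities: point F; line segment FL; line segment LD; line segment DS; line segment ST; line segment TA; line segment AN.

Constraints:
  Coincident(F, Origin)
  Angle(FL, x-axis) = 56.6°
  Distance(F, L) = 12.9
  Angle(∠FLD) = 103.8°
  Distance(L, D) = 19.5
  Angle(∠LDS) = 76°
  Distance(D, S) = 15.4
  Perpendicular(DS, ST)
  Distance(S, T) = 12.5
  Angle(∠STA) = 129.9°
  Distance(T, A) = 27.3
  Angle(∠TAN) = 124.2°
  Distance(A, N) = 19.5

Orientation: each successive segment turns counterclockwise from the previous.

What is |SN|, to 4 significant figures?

46.74

F is at the origin; FL runs at 56.6° with length 12.9, so L = (7.101, 10.77). ∠FLD = 103.8° gives LD at 132.8° from the x-axis; with |LD| = 19.5, D = (-6.148, 25.08). ∠LDS = 76.0° gives DS at -123.2° from the x-axis; with |DS| = 15.4, S = (-14.58, 12.19). DS is perpendicular to ST, so ST runs at -33.20°; with |ST| = 12.5, T = (-4.121, 5.347). ∠STA = 129.9° gives TA at 16.90° from the x-axis; with |TA| = 27.3, A = (22.00, 13.28). ∠TAN = 124.2° gives AN at 72.70° from the x-axis; with |AN| = 19.5, N = (27.80, 31.90). Then |SN| = |N − S| = 46.74.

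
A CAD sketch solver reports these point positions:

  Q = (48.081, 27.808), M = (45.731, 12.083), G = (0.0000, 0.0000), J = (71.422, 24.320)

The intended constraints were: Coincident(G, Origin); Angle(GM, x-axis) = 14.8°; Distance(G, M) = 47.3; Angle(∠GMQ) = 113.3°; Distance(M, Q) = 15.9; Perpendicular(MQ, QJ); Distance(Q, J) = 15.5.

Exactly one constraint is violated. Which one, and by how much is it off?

Distance(Q, J) = 15.5 — off by 8.10.

G = (0.00, 0.00) ✓; GM at 14.80° ✓; |GM| = 47.30 ✓; ∠GMQ = 113.3° ✓; |MQ| = 15.90 ✓; ∠(MQ, QJ) = 90.00° ✓; |QJ| = 23.60 ✗.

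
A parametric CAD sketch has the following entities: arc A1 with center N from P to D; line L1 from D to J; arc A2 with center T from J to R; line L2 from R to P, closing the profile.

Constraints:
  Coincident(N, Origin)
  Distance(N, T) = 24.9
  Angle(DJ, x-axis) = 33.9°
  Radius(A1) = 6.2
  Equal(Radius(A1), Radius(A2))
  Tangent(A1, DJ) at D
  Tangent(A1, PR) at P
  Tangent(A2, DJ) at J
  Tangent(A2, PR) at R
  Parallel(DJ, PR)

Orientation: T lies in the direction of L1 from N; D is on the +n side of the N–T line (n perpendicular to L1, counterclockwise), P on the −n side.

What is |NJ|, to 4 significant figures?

25.66

The slot axis is L1's direction at 33.9°, so u = (cos 33.9°, sin 33.9°) = (0.8300, 0.5577) and n = (−sin 33.9°, cos 33.9°) = (-0.5577, 0.8300). N is at the origin and T lies 24.9 along u from N, so T = 24.9·u = (20.67, 13.89). Tangency of A1 to both parallel lines with radius 6.2 puts D and P at N ± 6.2·n: D = (-3.458, 5.146), P = (3.458, -5.146). Equal radii place J and R the same way about T: J = T + 6.2·n = (17.21, 19.03), R = T − 6.2·n = (24.13, 8.742). Then |NJ| = |J − N| = 25.66.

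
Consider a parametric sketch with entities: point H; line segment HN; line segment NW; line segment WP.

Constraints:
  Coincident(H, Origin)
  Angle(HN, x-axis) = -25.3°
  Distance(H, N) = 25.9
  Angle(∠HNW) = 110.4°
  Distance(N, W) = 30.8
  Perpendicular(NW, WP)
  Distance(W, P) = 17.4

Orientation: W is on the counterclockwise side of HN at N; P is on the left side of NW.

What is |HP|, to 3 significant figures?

40.4

∠HNW = 110.4°, so NW runs at -25.3° + (180° − 110.4°) = 44.3° from the x-axis; with |NW| = 30.8, W = N + 30.8·(cos 44.3°, sin 44.3°) = (45.5, 10.4). NW ⟂ WP; with |WP| = 17.4 on the left of NW, P = W + 17.4·(-0.698, 0.716) = (33.3, 22.9). Then |HP| = |P − H| = 40.4.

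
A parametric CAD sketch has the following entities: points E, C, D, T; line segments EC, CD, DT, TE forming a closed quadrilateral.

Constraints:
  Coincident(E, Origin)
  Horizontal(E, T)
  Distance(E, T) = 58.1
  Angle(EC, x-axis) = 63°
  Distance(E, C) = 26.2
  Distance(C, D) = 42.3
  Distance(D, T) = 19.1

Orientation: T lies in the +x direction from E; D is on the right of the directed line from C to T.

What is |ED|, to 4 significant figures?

41.35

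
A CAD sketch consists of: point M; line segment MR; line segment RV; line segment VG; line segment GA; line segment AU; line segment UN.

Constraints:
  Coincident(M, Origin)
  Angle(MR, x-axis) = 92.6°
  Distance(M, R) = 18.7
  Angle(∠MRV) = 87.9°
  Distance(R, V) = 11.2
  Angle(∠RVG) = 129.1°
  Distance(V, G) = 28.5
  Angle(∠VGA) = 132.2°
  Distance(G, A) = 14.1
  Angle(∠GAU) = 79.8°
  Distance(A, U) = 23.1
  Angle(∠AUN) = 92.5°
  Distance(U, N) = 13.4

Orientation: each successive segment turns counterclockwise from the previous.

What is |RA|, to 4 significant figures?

45.07

∠RVG = 129.1° gives VG at -124.4° from the x-axis; with |VG| = 28.5, G = (-28.11, -5.753). ∠VGA = 132.2° gives GA at -76.60° from the x-axis; with |GA| = 14.1, A = (-24.84, -19.47). Then |RA| = |A − R| = 45.07.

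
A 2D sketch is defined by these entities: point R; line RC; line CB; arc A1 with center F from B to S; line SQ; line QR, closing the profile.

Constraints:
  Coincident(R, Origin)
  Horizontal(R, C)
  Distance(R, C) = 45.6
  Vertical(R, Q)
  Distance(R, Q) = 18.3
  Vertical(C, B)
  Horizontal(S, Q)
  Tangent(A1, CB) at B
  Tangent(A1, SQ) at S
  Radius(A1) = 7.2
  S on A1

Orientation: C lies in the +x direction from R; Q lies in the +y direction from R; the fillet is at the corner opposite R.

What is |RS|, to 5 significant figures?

42.538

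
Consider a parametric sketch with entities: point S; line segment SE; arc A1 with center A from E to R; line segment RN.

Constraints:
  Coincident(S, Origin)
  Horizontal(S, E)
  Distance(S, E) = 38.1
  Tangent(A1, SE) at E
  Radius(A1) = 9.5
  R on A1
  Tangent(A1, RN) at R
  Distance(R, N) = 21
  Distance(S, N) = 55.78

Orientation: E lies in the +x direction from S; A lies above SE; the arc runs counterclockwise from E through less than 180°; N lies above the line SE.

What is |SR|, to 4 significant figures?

48.63

Checks: |AE| = 9.500 ✓; |AR| = 9.500 ✓; ∠(AR, RN) = 90.00° ✓; |RN| = 21.00 ✓; |SN| = 55.78 ✓.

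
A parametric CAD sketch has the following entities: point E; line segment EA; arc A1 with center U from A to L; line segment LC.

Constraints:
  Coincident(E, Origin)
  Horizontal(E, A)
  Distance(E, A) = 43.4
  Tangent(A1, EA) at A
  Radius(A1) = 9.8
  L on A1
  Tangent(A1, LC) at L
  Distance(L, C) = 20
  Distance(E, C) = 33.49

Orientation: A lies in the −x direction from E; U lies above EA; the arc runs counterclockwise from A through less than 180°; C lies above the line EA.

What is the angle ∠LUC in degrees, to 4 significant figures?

63.90°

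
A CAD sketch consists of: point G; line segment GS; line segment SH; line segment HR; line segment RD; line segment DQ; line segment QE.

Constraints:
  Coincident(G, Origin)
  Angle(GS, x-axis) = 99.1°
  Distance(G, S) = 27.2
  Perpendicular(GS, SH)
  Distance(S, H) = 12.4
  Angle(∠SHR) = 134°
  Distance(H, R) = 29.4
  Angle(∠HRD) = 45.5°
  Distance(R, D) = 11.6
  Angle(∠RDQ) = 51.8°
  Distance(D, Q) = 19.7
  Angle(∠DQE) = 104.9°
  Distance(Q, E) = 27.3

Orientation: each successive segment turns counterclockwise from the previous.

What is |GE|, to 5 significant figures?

59.455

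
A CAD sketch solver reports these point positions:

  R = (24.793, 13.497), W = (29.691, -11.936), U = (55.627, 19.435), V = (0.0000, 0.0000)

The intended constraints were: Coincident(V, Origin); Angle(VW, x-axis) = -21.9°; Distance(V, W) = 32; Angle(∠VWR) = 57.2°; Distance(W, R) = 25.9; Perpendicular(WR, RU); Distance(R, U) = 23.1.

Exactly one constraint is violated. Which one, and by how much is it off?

Distance(R, U) = 23.1 — off by 8.30.

V = (0.00, 0.00) ✓; VW at -21.90° ✓; |VW| = 32.00 ✓; ∠VWR = 57.20° ✓; |WR| = 25.90 ✓; ∠(WR, RU) = 90.00° ✓; |RU| = 31.40 ✗.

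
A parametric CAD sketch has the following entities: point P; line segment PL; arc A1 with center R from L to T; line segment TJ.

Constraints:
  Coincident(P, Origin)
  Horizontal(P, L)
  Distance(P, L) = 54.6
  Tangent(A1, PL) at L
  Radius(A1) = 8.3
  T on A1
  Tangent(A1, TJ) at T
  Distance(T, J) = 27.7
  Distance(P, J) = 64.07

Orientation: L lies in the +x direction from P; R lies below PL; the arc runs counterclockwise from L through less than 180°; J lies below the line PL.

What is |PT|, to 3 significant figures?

47.5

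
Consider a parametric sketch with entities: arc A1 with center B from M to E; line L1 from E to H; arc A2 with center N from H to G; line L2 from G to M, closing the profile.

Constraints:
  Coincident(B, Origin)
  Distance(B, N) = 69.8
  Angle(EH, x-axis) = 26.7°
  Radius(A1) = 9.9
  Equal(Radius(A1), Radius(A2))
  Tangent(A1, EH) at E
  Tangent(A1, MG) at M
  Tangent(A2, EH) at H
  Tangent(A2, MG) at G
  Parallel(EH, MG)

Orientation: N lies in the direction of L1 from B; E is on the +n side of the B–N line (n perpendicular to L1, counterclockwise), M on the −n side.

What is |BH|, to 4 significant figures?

70.50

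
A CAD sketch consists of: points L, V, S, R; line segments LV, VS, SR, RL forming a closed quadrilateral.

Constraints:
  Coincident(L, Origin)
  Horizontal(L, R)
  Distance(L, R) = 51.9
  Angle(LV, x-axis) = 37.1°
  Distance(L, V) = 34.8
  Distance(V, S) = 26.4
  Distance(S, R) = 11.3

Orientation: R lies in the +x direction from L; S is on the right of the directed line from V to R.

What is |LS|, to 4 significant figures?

40.82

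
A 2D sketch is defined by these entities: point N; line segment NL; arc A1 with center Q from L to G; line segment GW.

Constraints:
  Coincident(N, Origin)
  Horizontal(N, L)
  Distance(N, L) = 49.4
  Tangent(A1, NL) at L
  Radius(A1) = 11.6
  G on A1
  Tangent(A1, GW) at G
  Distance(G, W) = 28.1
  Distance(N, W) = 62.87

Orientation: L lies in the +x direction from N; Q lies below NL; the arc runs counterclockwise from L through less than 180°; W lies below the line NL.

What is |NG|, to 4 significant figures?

41.22

Checks: |QG| = 11.60 ✓; ∠(QG, GW) = 90.00° ✓; |GW| = 28.10 ✓; |NW| = 62.87 ✓.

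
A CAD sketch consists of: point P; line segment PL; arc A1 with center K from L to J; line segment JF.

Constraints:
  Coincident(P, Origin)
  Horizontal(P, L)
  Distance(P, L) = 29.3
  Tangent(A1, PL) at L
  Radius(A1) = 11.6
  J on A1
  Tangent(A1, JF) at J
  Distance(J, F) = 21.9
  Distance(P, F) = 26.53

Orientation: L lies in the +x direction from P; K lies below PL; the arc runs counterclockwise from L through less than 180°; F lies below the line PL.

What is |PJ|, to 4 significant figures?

20.07

Checks: |KJ| = 11.60 ✓; ∠(KJ, JF) = 90.00° ✓; |JF| = 21.90 ✓; |PF| = 26.53 ✓.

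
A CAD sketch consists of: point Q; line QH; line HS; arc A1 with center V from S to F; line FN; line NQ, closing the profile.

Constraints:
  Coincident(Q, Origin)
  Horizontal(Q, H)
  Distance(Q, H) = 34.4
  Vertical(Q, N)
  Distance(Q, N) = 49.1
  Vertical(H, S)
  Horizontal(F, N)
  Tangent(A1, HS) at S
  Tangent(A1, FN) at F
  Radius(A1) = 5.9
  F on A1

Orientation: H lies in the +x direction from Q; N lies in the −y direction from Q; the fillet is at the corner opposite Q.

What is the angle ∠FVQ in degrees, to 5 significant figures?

146.59°

Q is at the origin; QH is horizontal with |QH| = 34.4 and H on the +x side, so H = (34.400, 0.0000). QN is vertical with |QN| = 49.1 and N on the −y side, so N = (0.0000, -49.100). The virtual corner opposite Q is at (34.400, -49.100). The tangent condition forces VS to be normal to HS and tangency of A1 to FN means the radius VF is perpendicular to FN, with radius 5.9, so the center V sits 5.9 in from both sides at V = (28.500, -43.200). That places the tangent points at S = (34.400, -43.200) on HS and F = (28.500, -49.100) on FN. Then cos ∠FVQ = VF·VQ / (|VF||VQ|), giving 146.59°.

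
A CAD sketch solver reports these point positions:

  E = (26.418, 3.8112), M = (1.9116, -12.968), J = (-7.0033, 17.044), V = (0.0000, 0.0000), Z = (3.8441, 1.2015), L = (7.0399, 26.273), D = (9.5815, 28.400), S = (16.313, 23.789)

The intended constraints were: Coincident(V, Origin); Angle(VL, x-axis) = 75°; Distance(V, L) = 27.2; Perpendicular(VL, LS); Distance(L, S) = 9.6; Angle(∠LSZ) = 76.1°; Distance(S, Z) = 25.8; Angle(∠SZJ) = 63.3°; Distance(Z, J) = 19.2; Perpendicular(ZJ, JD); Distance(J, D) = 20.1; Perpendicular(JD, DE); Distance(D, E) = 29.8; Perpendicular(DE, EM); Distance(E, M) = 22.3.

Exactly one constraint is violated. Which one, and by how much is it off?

Distance(E, M) = 22.3 — off by 7.40.

V = (0.00, 0.00) ✓; VL at 75.00° ✓; |VL| = 27.20 ✓; ∠(VL, LS) = 90.00° ✓; |LS| = 9.600 ✓; ∠LSZ = 76.10° ✓; |SZ| = 25.80 ✓; ∠SZJ = 63.30° ✓; |ZJ| = 19.20 ✓; ∠(ZJ, JD) = 90.00° ✓; |JD| = 20.10 ✓; ∠(JD, DE) = 90.00° ✓; |DE| = 29.80 ✓; ∠(DE, EM) = 90.00° ✓; |EM| = 29.70 ✗.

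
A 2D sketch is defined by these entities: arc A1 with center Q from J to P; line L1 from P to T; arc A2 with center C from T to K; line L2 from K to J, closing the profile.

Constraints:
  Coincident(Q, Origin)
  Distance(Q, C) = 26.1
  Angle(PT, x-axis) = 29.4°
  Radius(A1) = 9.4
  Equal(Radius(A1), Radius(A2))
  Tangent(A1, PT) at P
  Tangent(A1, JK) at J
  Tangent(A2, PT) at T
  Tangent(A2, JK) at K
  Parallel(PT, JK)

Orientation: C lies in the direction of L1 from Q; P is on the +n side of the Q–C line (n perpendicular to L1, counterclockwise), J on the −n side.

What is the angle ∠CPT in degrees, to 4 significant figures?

19.81°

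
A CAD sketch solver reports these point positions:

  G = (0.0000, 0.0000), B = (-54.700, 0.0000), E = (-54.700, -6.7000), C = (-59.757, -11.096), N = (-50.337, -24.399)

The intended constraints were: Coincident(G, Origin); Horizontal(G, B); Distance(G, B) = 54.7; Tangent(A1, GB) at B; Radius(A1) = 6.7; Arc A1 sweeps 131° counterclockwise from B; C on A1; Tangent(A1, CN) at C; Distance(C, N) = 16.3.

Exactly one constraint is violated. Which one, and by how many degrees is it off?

Tangent(A1, CN) at C — off by 5.70°.

G = (0.00, 0.00) ✓; G.y = 0.00, B.y = 0.00 ✓; |GB| = 54.70 ✓; ∠(EB, BG) = 90.00° ✓; |EB| = 6.700 ✓; bearing(E→C) − bearing(E→B) = 131.0° ✓; |EC| = 6.701 ✓; ∠(EC, CN) = 95.70° ✗; |CN| = 16.30 ✓.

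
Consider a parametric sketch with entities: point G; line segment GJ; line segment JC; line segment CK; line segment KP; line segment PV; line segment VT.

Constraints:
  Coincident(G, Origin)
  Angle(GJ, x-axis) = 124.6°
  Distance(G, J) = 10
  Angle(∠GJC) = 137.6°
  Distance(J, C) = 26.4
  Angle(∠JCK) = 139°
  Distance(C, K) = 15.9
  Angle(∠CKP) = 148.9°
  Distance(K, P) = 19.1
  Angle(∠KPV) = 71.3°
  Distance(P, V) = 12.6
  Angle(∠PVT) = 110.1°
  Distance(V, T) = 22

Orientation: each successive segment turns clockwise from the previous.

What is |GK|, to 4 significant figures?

45.93

∠GJC = 137.6° gives JC at 82.20° from the x-axis; with |JC| = 26.4, C = (-2.096, 34.39). ∠JCK = 139.0° gives CK at 41.20° from the x-axis; with |CK| = 15.9, K = (9.868, 44.86). Then |GK| = |K − G| = 45.93.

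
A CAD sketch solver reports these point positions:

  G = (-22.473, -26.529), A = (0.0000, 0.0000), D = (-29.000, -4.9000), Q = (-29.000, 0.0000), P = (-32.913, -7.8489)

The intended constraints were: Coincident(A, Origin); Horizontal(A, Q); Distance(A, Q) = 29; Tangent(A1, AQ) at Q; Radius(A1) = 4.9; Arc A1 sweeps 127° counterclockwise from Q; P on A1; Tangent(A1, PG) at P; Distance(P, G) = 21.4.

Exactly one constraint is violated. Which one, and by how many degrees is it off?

Tangent(A1, PG) at P — off by 7.80°.

A = (0.00, 0.00) ✓; A.y = 0.00, Q.y = 0.00 ✓; |AQ| = 29.00 ✓; ∠(DQ, QA) = 90.00° ✓; |DQ| = 4.900 ✓; bearing(D→P) − bearing(D→Q) = 127.0° ✓; |DP| = 4.900 ✓; ∠(DP, PG) = 97.80° ✗; |PG| = 21.40 ✓.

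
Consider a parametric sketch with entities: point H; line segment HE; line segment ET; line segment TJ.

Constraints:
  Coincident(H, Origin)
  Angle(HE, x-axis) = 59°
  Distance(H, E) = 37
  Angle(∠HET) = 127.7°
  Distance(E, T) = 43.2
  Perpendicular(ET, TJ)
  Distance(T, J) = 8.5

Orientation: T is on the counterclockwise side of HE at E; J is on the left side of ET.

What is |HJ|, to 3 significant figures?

69.0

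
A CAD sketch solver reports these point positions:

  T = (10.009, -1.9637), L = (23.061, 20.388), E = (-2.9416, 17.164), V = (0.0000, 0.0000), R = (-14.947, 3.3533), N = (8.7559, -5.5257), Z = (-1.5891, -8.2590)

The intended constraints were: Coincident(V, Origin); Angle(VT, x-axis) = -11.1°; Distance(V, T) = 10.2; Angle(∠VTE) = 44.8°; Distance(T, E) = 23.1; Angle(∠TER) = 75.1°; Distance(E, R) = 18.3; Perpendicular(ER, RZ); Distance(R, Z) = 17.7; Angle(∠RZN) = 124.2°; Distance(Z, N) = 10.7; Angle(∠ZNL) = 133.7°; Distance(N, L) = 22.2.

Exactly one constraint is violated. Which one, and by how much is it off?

Distance(N, L) = 22.2 — off by 7.40.

V = (0.00, 0.00) ✓; VT at -11.10° ✓; |VT| = 10.20 ✓; ∠VTE = 44.80° ✓; |TE| = 23.10 ✓; ∠TER = 75.10° ✓; |ER| = 18.30 ✓; ∠(ER, RZ) = 90.00° ✓; |RZ| = 17.70 ✓; ∠RZN = 124.2° ✓; |ZN| = 10.70 ✓; ∠ZNL = 133.7° ✓; |NL| = 29.60 ✗.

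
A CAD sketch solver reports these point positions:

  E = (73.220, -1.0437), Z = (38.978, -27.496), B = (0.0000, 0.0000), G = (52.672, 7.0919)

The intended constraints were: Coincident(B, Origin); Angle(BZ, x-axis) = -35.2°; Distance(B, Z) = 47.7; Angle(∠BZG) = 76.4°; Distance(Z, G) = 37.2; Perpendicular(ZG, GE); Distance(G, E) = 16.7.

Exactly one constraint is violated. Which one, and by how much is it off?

Distance(G, E) = 16.7 — off by 5.40.

B = (0.00, 0.00) ✓; BZ at -35.20° ✓; |BZ| = 47.70 ✓; ∠BZG = 76.40° ✓; |ZG| = 37.20 ✓; ∠(ZG, GE) = 90.00° ✓; |GE| = 22.10 ✗.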